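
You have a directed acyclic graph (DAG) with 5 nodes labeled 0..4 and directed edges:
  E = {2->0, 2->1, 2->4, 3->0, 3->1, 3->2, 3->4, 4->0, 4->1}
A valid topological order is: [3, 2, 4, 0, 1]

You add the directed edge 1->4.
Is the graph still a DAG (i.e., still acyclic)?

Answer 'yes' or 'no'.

Given toposort: [3, 2, 4, 0, 1]
Position of 1: index 4; position of 4: index 2
New edge 1->4: backward (u after v in old order)
Backward edge: old toposort is now invalid. Check if this creates a cycle.
Does 4 already reach 1? Reachable from 4: [0, 1, 4]. YES -> cycle!
Still a DAG? no

Answer: no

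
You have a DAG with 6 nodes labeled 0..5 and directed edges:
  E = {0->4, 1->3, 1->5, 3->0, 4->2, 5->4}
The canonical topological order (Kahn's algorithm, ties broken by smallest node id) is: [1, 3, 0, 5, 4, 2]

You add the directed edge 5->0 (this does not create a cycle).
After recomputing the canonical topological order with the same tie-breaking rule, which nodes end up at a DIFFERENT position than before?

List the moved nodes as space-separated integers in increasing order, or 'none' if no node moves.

Answer: 0 5

Derivation:
Old toposort: [1, 3, 0, 5, 4, 2]
Added edge 5->0
Recompute Kahn (smallest-id tiebreak):
  initial in-degrees: [2, 0, 1, 1, 2, 1]
  ready (indeg=0): [1]
  pop 1: indeg[3]->0; indeg[5]->0 | ready=[3, 5] | order so far=[1]
  pop 3: indeg[0]->1 | ready=[5] | order so far=[1, 3]
  pop 5: indeg[0]->0; indeg[4]->1 | ready=[0] | order so far=[1, 3, 5]
  pop 0: indeg[4]->0 | ready=[4] | order so far=[1, 3, 5, 0]
  pop 4: indeg[2]->0 | ready=[2] | order so far=[1, 3, 5, 0, 4]
  pop 2: no out-edges | ready=[] | order so far=[1, 3, 5, 0, 4, 2]
New canonical toposort: [1, 3, 5, 0, 4, 2]
Compare positions:
  Node 0: index 2 -> 3 (moved)
  Node 1: index 0 -> 0 (same)
  Node 2: index 5 -> 5 (same)
  Node 3: index 1 -> 1 (same)
  Node 4: index 4 -> 4 (same)
  Node 5: index 3 -> 2 (moved)
Nodes that changed position: 0 5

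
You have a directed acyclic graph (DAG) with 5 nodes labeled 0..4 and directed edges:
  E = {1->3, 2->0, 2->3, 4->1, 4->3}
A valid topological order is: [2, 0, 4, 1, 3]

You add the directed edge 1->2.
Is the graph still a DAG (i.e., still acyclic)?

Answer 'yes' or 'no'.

Given toposort: [2, 0, 4, 1, 3]
Position of 1: index 3; position of 2: index 0
New edge 1->2: backward (u after v in old order)
Backward edge: old toposort is now invalid. Check if this creates a cycle.
Does 2 already reach 1? Reachable from 2: [0, 2, 3]. NO -> still a DAG (reorder needed).
Still a DAG? yes

Answer: yes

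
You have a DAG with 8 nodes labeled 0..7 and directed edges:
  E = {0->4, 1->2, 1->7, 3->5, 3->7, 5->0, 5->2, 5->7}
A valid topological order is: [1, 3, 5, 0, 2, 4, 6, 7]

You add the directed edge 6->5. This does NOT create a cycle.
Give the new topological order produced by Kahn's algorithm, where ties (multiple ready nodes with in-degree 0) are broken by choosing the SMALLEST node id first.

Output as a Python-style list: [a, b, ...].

Old toposort: [1, 3, 5, 0, 2, 4, 6, 7]
Added edge: 6->5
Position of 6 (6) > position of 5 (2). Must reorder: 6 must now come before 5.
Run Kahn's algorithm (break ties by smallest node id):
  initial in-degrees: [1, 0, 2, 0, 1, 2, 0, 3]
  ready (indeg=0): [1, 3, 6]
  pop 1: indeg[2]->1; indeg[7]->2 | ready=[3, 6] | order so far=[1]
  pop 3: indeg[5]->1; indeg[7]->1 | ready=[6] | order so far=[1, 3]
  pop 6: indeg[5]->0 | ready=[5] | order so far=[1, 3, 6]
  pop 5: indeg[0]->0; indeg[2]->0; indeg[7]->0 | ready=[0, 2, 7] | order so far=[1, 3, 6, 5]
  pop 0: indeg[4]->0 | ready=[2, 4, 7] | order so far=[1, 3, 6, 5, 0]
  pop 2: no out-edges | ready=[4, 7] | order so far=[1, 3, 6, 5, 0, 2]
  pop 4: no out-edges | ready=[7] | order so far=[1, 3, 6, 5, 0, 2, 4]
  pop 7: no out-edges | ready=[] | order so far=[1, 3, 6, 5, 0, 2, 4, 7]
  Result: [1, 3, 6, 5, 0, 2, 4, 7]

Answer: [1, 3, 6, 5, 0, 2, 4, 7]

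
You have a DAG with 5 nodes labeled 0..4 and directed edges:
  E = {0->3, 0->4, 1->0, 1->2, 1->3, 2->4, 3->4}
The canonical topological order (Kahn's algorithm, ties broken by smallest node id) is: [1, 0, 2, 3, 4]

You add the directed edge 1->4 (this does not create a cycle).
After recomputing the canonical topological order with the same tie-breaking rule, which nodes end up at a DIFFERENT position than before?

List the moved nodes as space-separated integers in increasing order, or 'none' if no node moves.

Old toposort: [1, 0, 2, 3, 4]
Added edge 1->4
Recompute Kahn (smallest-id tiebreak):
  initial in-degrees: [1, 0, 1, 2, 4]
  ready (indeg=0): [1]
  pop 1: indeg[0]->0; indeg[2]->0; indeg[3]->1; indeg[4]->3 | ready=[0, 2] | order so far=[1]
  pop 0: indeg[3]->0; indeg[4]->2 | ready=[2, 3] | order so far=[1, 0]
  pop 2: indeg[4]->1 | ready=[3] | order so far=[1, 0, 2]
  pop 3: indeg[4]->0 | ready=[4] | order so far=[1, 0, 2, 3]
  pop 4: no out-edges | ready=[] | order so far=[1, 0, 2, 3, 4]
New canonical toposort: [1, 0, 2, 3, 4]
Compare positions:
  Node 0: index 1 -> 1 (same)
  Node 1: index 0 -> 0 (same)
  Node 2: index 2 -> 2 (same)
  Node 3: index 3 -> 3 (same)
  Node 4: index 4 -> 4 (same)
Nodes that changed position: none

Answer: none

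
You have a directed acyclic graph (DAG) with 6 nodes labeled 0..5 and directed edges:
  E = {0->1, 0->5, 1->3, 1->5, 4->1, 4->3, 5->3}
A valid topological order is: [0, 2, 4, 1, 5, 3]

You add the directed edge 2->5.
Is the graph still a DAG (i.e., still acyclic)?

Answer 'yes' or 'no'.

Answer: yes

Derivation:
Given toposort: [0, 2, 4, 1, 5, 3]
Position of 2: index 1; position of 5: index 4
New edge 2->5: forward
Forward edge: respects the existing order. Still a DAG, same toposort still valid.
Still a DAG? yes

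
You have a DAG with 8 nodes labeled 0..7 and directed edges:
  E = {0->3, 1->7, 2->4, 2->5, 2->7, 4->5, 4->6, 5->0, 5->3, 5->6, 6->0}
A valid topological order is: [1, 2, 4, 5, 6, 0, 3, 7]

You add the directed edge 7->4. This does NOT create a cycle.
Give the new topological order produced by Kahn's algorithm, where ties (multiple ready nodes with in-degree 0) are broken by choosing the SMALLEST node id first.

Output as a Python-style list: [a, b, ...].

Answer: [1, 2, 7, 4, 5, 6, 0, 3]

Derivation:
Old toposort: [1, 2, 4, 5, 6, 0, 3, 7]
Added edge: 7->4
Position of 7 (7) > position of 4 (2). Must reorder: 7 must now come before 4.
Run Kahn's algorithm (break ties by smallest node id):
  initial in-degrees: [2, 0, 0, 2, 2, 2, 2, 2]
  ready (indeg=0): [1, 2]
  pop 1: indeg[7]->1 | ready=[2] | order so far=[1]
  pop 2: indeg[4]->1; indeg[5]->1; indeg[7]->0 | ready=[7] | order so far=[1, 2]
  pop 7: indeg[4]->0 | ready=[4] | order so far=[1, 2, 7]
  pop 4: indeg[5]->0; indeg[6]->1 | ready=[5] | order so far=[1, 2, 7, 4]
  pop 5: indeg[0]->1; indeg[3]->1; indeg[6]->0 | ready=[6] | order so far=[1, 2, 7, 4, 5]
  pop 6: indeg[0]->0 | ready=[0] | order so far=[1, 2, 7, 4, 5, 6]
  pop 0: indeg[3]->0 | ready=[3] | order so far=[1, 2, 7, 4, 5, 6, 0]
  pop 3: no out-edges | ready=[] | order so far=[1, 2, 7, 4, 5, 6, 0, 3]
  Result: [1, 2, 7, 4, 5, 6, 0, 3]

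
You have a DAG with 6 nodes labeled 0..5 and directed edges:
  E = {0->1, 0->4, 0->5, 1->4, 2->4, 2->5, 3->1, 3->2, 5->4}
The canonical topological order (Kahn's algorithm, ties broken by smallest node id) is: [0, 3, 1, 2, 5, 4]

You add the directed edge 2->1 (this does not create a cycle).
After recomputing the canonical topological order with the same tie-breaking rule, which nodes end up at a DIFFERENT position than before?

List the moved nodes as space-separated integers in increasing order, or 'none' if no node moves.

Answer: 1 2

Derivation:
Old toposort: [0, 3, 1, 2, 5, 4]
Added edge 2->1
Recompute Kahn (smallest-id tiebreak):
  initial in-degrees: [0, 3, 1, 0, 4, 2]
  ready (indeg=0): [0, 3]
  pop 0: indeg[1]->2; indeg[4]->3; indeg[5]->1 | ready=[3] | order so far=[0]
  pop 3: indeg[1]->1; indeg[2]->0 | ready=[2] | order so far=[0, 3]
  pop 2: indeg[1]->0; indeg[4]->2; indeg[5]->0 | ready=[1, 5] | order so far=[0, 3, 2]
  pop 1: indeg[4]->1 | ready=[5] | order so far=[0, 3, 2, 1]
  pop 5: indeg[4]->0 | ready=[4] | order so far=[0, 3, 2, 1, 5]
  pop 4: no out-edges | ready=[] | order so far=[0, 3, 2, 1, 5, 4]
New canonical toposort: [0, 3, 2, 1, 5, 4]
Compare positions:
  Node 0: index 0 -> 0 (same)
  Node 1: index 2 -> 3 (moved)
  Node 2: index 3 -> 2 (moved)
  Node 3: index 1 -> 1 (same)
  Node 4: index 5 -> 5 (same)
  Node 5: index 4 -> 4 (same)
Nodes that changed position: 1 2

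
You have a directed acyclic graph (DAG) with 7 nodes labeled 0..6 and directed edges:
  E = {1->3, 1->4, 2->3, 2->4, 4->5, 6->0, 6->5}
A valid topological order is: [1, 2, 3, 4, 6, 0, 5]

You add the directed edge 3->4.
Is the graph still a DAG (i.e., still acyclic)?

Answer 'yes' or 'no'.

Answer: yes

Derivation:
Given toposort: [1, 2, 3, 4, 6, 0, 5]
Position of 3: index 2; position of 4: index 3
New edge 3->4: forward
Forward edge: respects the existing order. Still a DAG, same toposort still valid.
Still a DAG? yes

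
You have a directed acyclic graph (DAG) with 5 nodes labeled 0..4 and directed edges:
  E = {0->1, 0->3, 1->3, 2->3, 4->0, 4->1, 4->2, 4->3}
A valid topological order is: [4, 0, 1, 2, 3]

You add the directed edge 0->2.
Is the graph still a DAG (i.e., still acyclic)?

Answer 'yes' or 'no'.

Answer: yes

Derivation:
Given toposort: [4, 0, 1, 2, 3]
Position of 0: index 1; position of 2: index 3
New edge 0->2: forward
Forward edge: respects the existing order. Still a DAG, same toposort still valid.
Still a DAG? yes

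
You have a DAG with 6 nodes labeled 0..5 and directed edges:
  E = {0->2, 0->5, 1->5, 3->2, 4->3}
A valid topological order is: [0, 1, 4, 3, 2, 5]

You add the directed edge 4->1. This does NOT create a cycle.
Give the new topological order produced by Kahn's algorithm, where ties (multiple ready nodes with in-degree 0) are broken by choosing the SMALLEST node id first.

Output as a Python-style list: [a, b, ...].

Old toposort: [0, 1, 4, 3, 2, 5]
Added edge: 4->1
Position of 4 (2) > position of 1 (1). Must reorder: 4 must now come before 1.
Run Kahn's algorithm (break ties by smallest node id):
  initial in-degrees: [0, 1, 2, 1, 0, 2]
  ready (indeg=0): [0, 4]
  pop 0: indeg[2]->1; indeg[5]->1 | ready=[4] | order so far=[0]
  pop 4: indeg[1]->0; indeg[3]->0 | ready=[1, 3] | order so far=[0, 4]
  pop 1: indeg[5]->0 | ready=[3, 5] | order so far=[0, 4, 1]
  pop 3: indeg[2]->0 | ready=[2, 5] | order so far=[0, 4, 1, 3]
  pop 2: no out-edges | ready=[5] | order so far=[0, 4, 1, 3, 2]
  pop 5: no out-edges | ready=[] | order so far=[0, 4, 1, 3, 2, 5]
  Result: [0, 4, 1, 3, 2, 5]

Answer: [0, 4, 1, 3, 2, 5]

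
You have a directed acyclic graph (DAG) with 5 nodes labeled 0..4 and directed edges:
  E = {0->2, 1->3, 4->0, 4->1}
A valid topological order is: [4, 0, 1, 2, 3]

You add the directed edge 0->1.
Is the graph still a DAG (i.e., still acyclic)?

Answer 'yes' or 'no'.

Given toposort: [4, 0, 1, 2, 3]
Position of 0: index 1; position of 1: index 2
New edge 0->1: forward
Forward edge: respects the existing order. Still a DAG, same toposort still valid.
Still a DAG? yes

Answer: yes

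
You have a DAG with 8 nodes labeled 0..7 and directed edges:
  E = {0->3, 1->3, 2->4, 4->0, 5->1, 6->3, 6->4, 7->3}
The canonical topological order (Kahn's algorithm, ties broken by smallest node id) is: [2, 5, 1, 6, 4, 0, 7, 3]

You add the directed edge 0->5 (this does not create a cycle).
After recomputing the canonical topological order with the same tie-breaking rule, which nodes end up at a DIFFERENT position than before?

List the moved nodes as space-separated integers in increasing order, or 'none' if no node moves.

Old toposort: [2, 5, 1, 6, 4, 0, 7, 3]
Added edge 0->5
Recompute Kahn (smallest-id tiebreak):
  initial in-degrees: [1, 1, 0, 4, 2, 1, 0, 0]
  ready (indeg=0): [2, 6, 7]
  pop 2: indeg[4]->1 | ready=[6, 7] | order so far=[2]
  pop 6: indeg[3]->3; indeg[4]->0 | ready=[4, 7] | order so far=[2, 6]
  pop 4: indeg[0]->0 | ready=[0, 7] | order so far=[2, 6, 4]
  pop 0: indeg[3]->2; indeg[5]->0 | ready=[5, 7] | order so far=[2, 6, 4, 0]
  pop 5: indeg[1]->0 | ready=[1, 7] | order so far=[2, 6, 4, 0, 5]
  pop 1: indeg[3]->1 | ready=[7] | order so far=[2, 6, 4, 0, 5, 1]
  pop 7: indeg[3]->0 | ready=[3] | order so far=[2, 6, 4, 0, 5, 1, 7]
  pop 3: no out-edges | ready=[] | order so far=[2, 6, 4, 0, 5, 1, 7, 3]
New canonical toposort: [2, 6, 4, 0, 5, 1, 7, 3]
Compare positions:
  Node 0: index 5 -> 3 (moved)
  Node 1: index 2 -> 5 (moved)
  Node 2: index 0 -> 0 (same)
  Node 3: index 7 -> 7 (same)
  Node 4: index 4 -> 2 (moved)
  Node 5: index 1 -> 4 (moved)
  Node 6: index 3 -> 1 (moved)
  Node 7: index 6 -> 6 (same)
Nodes that changed position: 0 1 4 5 6

Answer: 0 1 4 5 6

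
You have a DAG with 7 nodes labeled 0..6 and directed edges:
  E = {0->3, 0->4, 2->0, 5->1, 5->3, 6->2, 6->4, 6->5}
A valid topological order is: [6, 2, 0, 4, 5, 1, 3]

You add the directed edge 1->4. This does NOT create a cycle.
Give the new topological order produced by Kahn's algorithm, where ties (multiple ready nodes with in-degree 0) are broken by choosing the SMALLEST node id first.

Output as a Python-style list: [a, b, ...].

Answer: [6, 2, 0, 5, 1, 3, 4]

Derivation:
Old toposort: [6, 2, 0, 4, 5, 1, 3]
Added edge: 1->4
Position of 1 (5) > position of 4 (3). Must reorder: 1 must now come before 4.
Run Kahn's algorithm (break ties by smallest node id):
  initial in-degrees: [1, 1, 1, 2, 3, 1, 0]
  ready (indeg=0): [6]
  pop 6: indeg[2]->0; indeg[4]->2; indeg[5]->0 | ready=[2, 5] | order so far=[6]
  pop 2: indeg[0]->0 | ready=[0, 5] | order so far=[6, 2]
  pop 0: indeg[3]->1; indeg[4]->1 | ready=[5] | order so far=[6, 2, 0]
  pop 5: indeg[1]->0; indeg[3]->0 | ready=[1, 3] | order so far=[6, 2, 0, 5]
  pop 1: indeg[4]->0 | ready=[3, 4] | order so far=[6, 2, 0, 5, 1]
  pop 3: no out-edges | ready=[4] | order so far=[6, 2, 0, 5, 1, 3]
  pop 4: no out-edges | ready=[] | order so far=[6, 2, 0, 5, 1, 3, 4]
  Result: [6, 2, 0, 5, 1, 3, 4]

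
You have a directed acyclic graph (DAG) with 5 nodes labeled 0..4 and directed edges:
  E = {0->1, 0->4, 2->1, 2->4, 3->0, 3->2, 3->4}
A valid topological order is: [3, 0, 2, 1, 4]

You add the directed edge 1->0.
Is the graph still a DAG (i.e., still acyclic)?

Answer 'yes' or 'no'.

Given toposort: [3, 0, 2, 1, 4]
Position of 1: index 3; position of 0: index 1
New edge 1->0: backward (u after v in old order)
Backward edge: old toposort is now invalid. Check if this creates a cycle.
Does 0 already reach 1? Reachable from 0: [0, 1, 4]. YES -> cycle!
Still a DAG? no

Answer: no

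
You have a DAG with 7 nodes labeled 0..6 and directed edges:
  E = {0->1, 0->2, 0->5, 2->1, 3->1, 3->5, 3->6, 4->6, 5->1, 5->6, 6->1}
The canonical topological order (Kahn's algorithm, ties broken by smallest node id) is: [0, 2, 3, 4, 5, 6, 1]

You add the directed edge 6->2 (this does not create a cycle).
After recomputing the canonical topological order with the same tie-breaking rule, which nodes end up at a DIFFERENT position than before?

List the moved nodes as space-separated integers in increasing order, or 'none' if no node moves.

Answer: 2 3 4 5 6

Derivation:
Old toposort: [0, 2, 3, 4, 5, 6, 1]
Added edge 6->2
Recompute Kahn (smallest-id tiebreak):
  initial in-degrees: [0, 5, 2, 0, 0, 2, 3]
  ready (indeg=0): [0, 3, 4]
  pop 0: indeg[1]->4; indeg[2]->1; indeg[5]->1 | ready=[3, 4] | order so far=[0]
  pop 3: indeg[1]->3; indeg[5]->0; indeg[6]->2 | ready=[4, 5] | order so far=[0, 3]
  pop 4: indeg[6]->1 | ready=[5] | order so far=[0, 3, 4]
  pop 5: indeg[1]->2; indeg[6]->0 | ready=[6] | order so far=[0, 3, 4, 5]
  pop 6: indeg[1]->1; indeg[2]->0 | ready=[2] | order so far=[0, 3, 4, 5, 6]
  pop 2: indeg[1]->0 | ready=[1] | order so far=[0, 3, 4, 5, 6, 2]
  pop 1: no out-edges | ready=[] | order so far=[0, 3, 4, 5, 6, 2, 1]
New canonical toposort: [0, 3, 4, 5, 6, 2, 1]
Compare positions:
  Node 0: index 0 -> 0 (same)
  Node 1: index 6 -> 6 (same)
  Node 2: index 1 -> 5 (moved)
  Node 3: index 2 -> 1 (moved)
  Node 4: index 3 -> 2 (moved)
  Node 5: index 4 -> 3 (moved)
  Node 6: index 5 -> 4 (moved)
Nodes that changed position: 2 3 4 5 6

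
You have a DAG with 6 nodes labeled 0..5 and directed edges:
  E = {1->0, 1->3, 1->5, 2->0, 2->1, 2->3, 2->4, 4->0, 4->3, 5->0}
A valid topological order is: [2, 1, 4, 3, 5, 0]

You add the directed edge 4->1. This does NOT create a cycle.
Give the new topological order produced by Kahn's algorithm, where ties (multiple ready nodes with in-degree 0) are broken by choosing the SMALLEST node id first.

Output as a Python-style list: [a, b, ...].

Old toposort: [2, 1, 4, 3, 5, 0]
Added edge: 4->1
Position of 4 (2) > position of 1 (1). Must reorder: 4 must now come before 1.
Run Kahn's algorithm (break ties by smallest node id):
  initial in-degrees: [4, 2, 0, 3, 1, 1]
  ready (indeg=0): [2]
  pop 2: indeg[0]->3; indeg[1]->1; indeg[3]->2; indeg[4]->0 | ready=[4] | order so far=[2]
  pop 4: indeg[0]->2; indeg[1]->0; indeg[3]->1 | ready=[1] | order so far=[2, 4]
  pop 1: indeg[0]->1; indeg[3]->0; indeg[5]->0 | ready=[3, 5] | order so far=[2, 4, 1]
  pop 3: no out-edges | ready=[5] | order so far=[2, 4, 1, 3]
  pop 5: indeg[0]->0 | ready=[0] | order so far=[2, 4, 1, 3, 5]
  pop 0: no out-edges | ready=[] | order so far=[2, 4, 1, 3, 5, 0]
  Result: [2, 4, 1, 3, 5, 0]

Answer: [2, 4, 1, 3, 5, 0]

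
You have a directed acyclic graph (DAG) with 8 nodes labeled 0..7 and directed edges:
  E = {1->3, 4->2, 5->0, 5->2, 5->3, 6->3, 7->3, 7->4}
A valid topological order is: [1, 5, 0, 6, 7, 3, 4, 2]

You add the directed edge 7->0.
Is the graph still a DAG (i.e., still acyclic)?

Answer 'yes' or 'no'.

Answer: yes

Derivation:
Given toposort: [1, 5, 0, 6, 7, 3, 4, 2]
Position of 7: index 4; position of 0: index 2
New edge 7->0: backward (u after v in old order)
Backward edge: old toposort is now invalid. Check if this creates a cycle.
Does 0 already reach 7? Reachable from 0: [0]. NO -> still a DAG (reorder needed).
Still a DAG? yes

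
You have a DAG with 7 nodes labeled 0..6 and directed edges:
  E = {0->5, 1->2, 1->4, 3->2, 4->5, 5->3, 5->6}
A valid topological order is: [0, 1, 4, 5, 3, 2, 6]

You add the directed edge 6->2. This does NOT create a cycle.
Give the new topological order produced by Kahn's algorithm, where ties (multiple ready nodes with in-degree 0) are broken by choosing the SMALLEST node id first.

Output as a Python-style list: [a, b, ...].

Answer: [0, 1, 4, 5, 3, 6, 2]

Derivation:
Old toposort: [0, 1, 4, 5, 3, 2, 6]
Added edge: 6->2
Position of 6 (6) > position of 2 (5). Must reorder: 6 must now come before 2.
Run Kahn's algorithm (break ties by smallest node id):
  initial in-degrees: [0, 0, 3, 1, 1, 2, 1]
  ready (indeg=0): [0, 1]
  pop 0: indeg[5]->1 | ready=[1] | order so far=[0]
  pop 1: indeg[2]->2; indeg[4]->0 | ready=[4] | order so far=[0, 1]
  pop 4: indeg[5]->0 | ready=[5] | order so far=[0, 1, 4]
  pop 5: indeg[3]->0; indeg[6]->0 | ready=[3, 6] | order so far=[0, 1, 4, 5]
  pop 3: indeg[2]->1 | ready=[6] | order so far=[0, 1, 4, 5, 3]
  pop 6: indeg[2]->0 | ready=[2] | order so far=[0, 1, 4, 5, 3, 6]
  pop 2: no out-edges | ready=[] | order so far=[0, 1, 4, 5, 3, 6, 2]
  Result: [0, 1, 4, 5, 3, 6, 2]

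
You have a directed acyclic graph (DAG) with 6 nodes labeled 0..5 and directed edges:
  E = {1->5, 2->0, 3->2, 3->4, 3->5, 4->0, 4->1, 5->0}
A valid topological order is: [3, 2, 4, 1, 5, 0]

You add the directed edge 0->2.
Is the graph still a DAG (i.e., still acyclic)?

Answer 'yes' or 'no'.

Answer: no

Derivation:
Given toposort: [3, 2, 4, 1, 5, 0]
Position of 0: index 5; position of 2: index 1
New edge 0->2: backward (u after v in old order)
Backward edge: old toposort is now invalid. Check if this creates a cycle.
Does 2 already reach 0? Reachable from 2: [0, 2]. YES -> cycle!
Still a DAG? no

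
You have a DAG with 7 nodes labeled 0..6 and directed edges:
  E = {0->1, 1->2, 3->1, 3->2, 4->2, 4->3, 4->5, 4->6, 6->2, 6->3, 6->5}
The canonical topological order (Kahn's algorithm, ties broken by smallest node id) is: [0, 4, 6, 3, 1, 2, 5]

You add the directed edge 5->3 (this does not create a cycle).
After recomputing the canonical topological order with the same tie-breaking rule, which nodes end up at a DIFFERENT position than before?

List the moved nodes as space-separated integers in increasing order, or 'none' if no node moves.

Old toposort: [0, 4, 6, 3, 1, 2, 5]
Added edge 5->3
Recompute Kahn (smallest-id tiebreak):
  initial in-degrees: [0, 2, 4, 3, 0, 2, 1]
  ready (indeg=0): [0, 4]
  pop 0: indeg[1]->1 | ready=[4] | order so far=[0]
  pop 4: indeg[2]->3; indeg[3]->2; indeg[5]->1; indeg[6]->0 | ready=[6] | order so far=[0, 4]
  pop 6: indeg[2]->2; indeg[3]->1; indeg[5]->0 | ready=[5] | order so far=[0, 4, 6]
  pop 5: indeg[3]->0 | ready=[3] | order so far=[0, 4, 6, 5]
  pop 3: indeg[1]->0; indeg[2]->1 | ready=[1] | order so far=[0, 4, 6, 5, 3]
  pop 1: indeg[2]->0 | ready=[2] | order so far=[0, 4, 6, 5, 3, 1]
  pop 2: no out-edges | ready=[] | order so far=[0, 4, 6, 5, 3, 1, 2]
New canonical toposort: [0, 4, 6, 5, 3, 1, 2]
Compare positions:
  Node 0: index 0 -> 0 (same)
  Node 1: index 4 -> 5 (moved)
  Node 2: index 5 -> 6 (moved)
  Node 3: index 3 -> 4 (moved)
  Node 4: index 1 -> 1 (same)
  Node 5: index 6 -> 3 (moved)
  Node 6: index 2 -> 2 (same)
Nodes that changed position: 1 2 3 5

Answer: 1 2 3 5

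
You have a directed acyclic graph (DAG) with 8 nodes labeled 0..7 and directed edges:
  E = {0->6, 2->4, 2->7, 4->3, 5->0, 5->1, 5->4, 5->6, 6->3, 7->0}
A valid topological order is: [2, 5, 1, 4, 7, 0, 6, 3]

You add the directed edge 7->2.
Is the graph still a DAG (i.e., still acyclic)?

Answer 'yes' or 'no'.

Given toposort: [2, 5, 1, 4, 7, 0, 6, 3]
Position of 7: index 4; position of 2: index 0
New edge 7->2: backward (u after v in old order)
Backward edge: old toposort is now invalid. Check if this creates a cycle.
Does 2 already reach 7? Reachable from 2: [0, 2, 3, 4, 6, 7]. YES -> cycle!
Still a DAG? no

Answer: no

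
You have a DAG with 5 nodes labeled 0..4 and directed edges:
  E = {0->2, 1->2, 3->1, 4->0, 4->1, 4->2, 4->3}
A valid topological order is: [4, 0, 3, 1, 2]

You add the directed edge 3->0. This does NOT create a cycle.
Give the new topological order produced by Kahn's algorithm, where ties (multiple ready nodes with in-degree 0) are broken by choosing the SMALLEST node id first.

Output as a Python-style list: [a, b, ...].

Old toposort: [4, 0, 3, 1, 2]
Added edge: 3->0
Position of 3 (2) > position of 0 (1). Must reorder: 3 must now come before 0.
Run Kahn's algorithm (break ties by smallest node id):
  initial in-degrees: [2, 2, 3, 1, 0]
  ready (indeg=0): [4]
  pop 4: indeg[0]->1; indeg[1]->1; indeg[2]->2; indeg[3]->0 | ready=[3] | order so far=[4]
  pop 3: indeg[0]->0; indeg[1]->0 | ready=[0, 1] | order so far=[4, 3]
  pop 0: indeg[2]->1 | ready=[1] | order so far=[4, 3, 0]
  pop 1: indeg[2]->0 | ready=[2] | order so far=[4, 3, 0, 1]
  pop 2: no out-edges | ready=[] | order so far=[4, 3, 0, 1, 2]
  Result: [4, 3, 0, 1, 2]

Answer: [4, 3, 0, 1, 2]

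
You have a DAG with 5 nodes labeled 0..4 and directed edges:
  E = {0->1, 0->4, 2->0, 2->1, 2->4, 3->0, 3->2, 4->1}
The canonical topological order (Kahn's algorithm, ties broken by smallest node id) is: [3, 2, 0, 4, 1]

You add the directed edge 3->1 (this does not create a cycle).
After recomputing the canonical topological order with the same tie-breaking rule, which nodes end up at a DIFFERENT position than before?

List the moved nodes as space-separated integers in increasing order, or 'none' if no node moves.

Answer: none

Derivation:
Old toposort: [3, 2, 0, 4, 1]
Added edge 3->1
Recompute Kahn (smallest-id tiebreak):
  initial in-degrees: [2, 4, 1, 0, 2]
  ready (indeg=0): [3]
  pop 3: indeg[0]->1; indeg[1]->3; indeg[2]->0 | ready=[2] | order so far=[3]
  pop 2: indeg[0]->0; indeg[1]->2; indeg[4]->1 | ready=[0] | order so far=[3, 2]
  pop 0: indeg[1]->1; indeg[4]->0 | ready=[4] | order so far=[3, 2, 0]
  pop 4: indeg[1]->0 | ready=[1] | order so far=[3, 2, 0, 4]
  pop 1: no out-edges | ready=[] | order so far=[3, 2, 0, 4, 1]
New canonical toposort: [3, 2, 0, 4, 1]
Compare positions:
  Node 0: index 2 -> 2 (same)
  Node 1: index 4 -> 4 (same)
  Node 2: index 1 -> 1 (same)
  Node 3: index 0 -> 0 (same)
  Node 4: index 3 -> 3 (same)
Nodes that changed position: none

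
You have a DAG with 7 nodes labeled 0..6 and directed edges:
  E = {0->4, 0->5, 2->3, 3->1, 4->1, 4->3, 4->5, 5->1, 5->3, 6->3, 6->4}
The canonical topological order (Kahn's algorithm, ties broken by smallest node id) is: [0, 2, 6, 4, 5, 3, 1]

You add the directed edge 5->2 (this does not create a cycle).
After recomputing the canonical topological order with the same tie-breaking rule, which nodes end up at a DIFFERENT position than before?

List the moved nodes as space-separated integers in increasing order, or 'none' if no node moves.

Answer: 2 4 5 6

Derivation:
Old toposort: [0, 2, 6, 4, 5, 3, 1]
Added edge 5->2
Recompute Kahn (smallest-id tiebreak):
  initial in-degrees: [0, 3, 1, 4, 2, 2, 0]
  ready (indeg=0): [0, 6]
  pop 0: indeg[4]->1; indeg[5]->1 | ready=[6] | order so far=[0]
  pop 6: indeg[3]->3; indeg[4]->0 | ready=[4] | order so far=[0, 6]
  pop 4: indeg[1]->2; indeg[3]->2; indeg[5]->0 | ready=[5] | order so far=[0, 6, 4]
  pop 5: indeg[1]->1; indeg[2]->0; indeg[3]->1 | ready=[2] | order so far=[0, 6, 4, 5]
  pop 2: indeg[3]->0 | ready=[3] | order so far=[0, 6, 4, 5, 2]
  pop 3: indeg[1]->0 | ready=[1] | order so far=[0, 6, 4, 5, 2, 3]
  pop 1: no out-edges | ready=[] | order so far=[0, 6, 4, 5, 2, 3, 1]
New canonical toposort: [0, 6, 4, 5, 2, 3, 1]
Compare positions:
  Node 0: index 0 -> 0 (same)
  Node 1: index 6 -> 6 (same)
  Node 2: index 1 -> 4 (moved)
  Node 3: index 5 -> 5 (same)
  Node 4: index 3 -> 2 (moved)
  Node 5: index 4 -> 3 (moved)
  Node 6: index 2 -> 1 (moved)
Nodes that changed position: 2 4 5 6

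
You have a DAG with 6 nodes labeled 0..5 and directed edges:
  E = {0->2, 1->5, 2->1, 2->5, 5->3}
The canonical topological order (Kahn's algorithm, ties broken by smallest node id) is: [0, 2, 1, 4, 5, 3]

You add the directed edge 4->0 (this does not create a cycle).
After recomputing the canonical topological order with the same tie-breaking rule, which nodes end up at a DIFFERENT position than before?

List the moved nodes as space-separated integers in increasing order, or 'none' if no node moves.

Answer: 0 1 2 4

Derivation:
Old toposort: [0, 2, 1, 4, 5, 3]
Added edge 4->0
Recompute Kahn (smallest-id tiebreak):
  initial in-degrees: [1, 1, 1, 1, 0, 2]
  ready (indeg=0): [4]
  pop 4: indeg[0]->0 | ready=[0] | order so far=[4]
  pop 0: indeg[2]->0 | ready=[2] | order so far=[4, 0]
  pop 2: indeg[1]->0; indeg[5]->1 | ready=[1] | order so far=[4, 0, 2]
  pop 1: indeg[5]->0 | ready=[5] | order so far=[4, 0, 2, 1]
  pop 5: indeg[3]->0 | ready=[3] | order so far=[4, 0, 2, 1, 5]
  pop 3: no out-edges | ready=[] | order so far=[4, 0, 2, 1, 5, 3]
New canonical toposort: [4, 0, 2, 1, 5, 3]
Compare positions:
  Node 0: index 0 -> 1 (moved)
  Node 1: index 2 -> 3 (moved)
  Node 2: index 1 -> 2 (moved)
  Node 3: index 5 -> 5 (same)
  Node 4: index 3 -> 0 (moved)
  Node 5: index 4 -> 4 (same)
Nodes that changed position: 0 1 2 4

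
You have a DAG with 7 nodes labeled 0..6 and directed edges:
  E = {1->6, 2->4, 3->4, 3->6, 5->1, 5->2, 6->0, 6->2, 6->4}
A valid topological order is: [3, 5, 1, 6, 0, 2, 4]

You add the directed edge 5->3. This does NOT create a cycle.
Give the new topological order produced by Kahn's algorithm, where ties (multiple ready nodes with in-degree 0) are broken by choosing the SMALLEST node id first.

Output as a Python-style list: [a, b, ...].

Old toposort: [3, 5, 1, 6, 0, 2, 4]
Added edge: 5->3
Position of 5 (1) > position of 3 (0). Must reorder: 5 must now come before 3.
Run Kahn's algorithm (break ties by smallest node id):
  initial in-degrees: [1, 1, 2, 1, 3, 0, 2]
  ready (indeg=0): [5]
  pop 5: indeg[1]->0; indeg[2]->1; indeg[3]->0 | ready=[1, 3] | order so far=[5]
  pop 1: indeg[6]->1 | ready=[3] | order so far=[5, 1]
  pop 3: indeg[4]->2; indeg[6]->0 | ready=[6] | order so far=[5, 1, 3]
  pop 6: indeg[0]->0; indeg[2]->0; indeg[4]->1 | ready=[0, 2] | order so far=[5, 1, 3, 6]
  pop 0: no out-edges | ready=[2] | order so far=[5, 1, 3, 6, 0]
  pop 2: indeg[4]->0 | ready=[4] | order so far=[5, 1, 3, 6, 0, 2]
  pop 4: no out-edges | ready=[] | order so far=[5, 1, 3, 6, 0, 2, 4]
  Result: [5, 1, 3, 6, 0, 2, 4]

Answer: [5, 1, 3, 6, 0, 2, 4]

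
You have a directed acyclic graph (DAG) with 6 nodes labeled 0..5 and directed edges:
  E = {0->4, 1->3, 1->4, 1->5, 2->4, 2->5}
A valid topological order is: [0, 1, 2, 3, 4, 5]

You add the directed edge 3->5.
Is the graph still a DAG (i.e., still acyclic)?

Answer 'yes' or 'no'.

Answer: yes

Derivation:
Given toposort: [0, 1, 2, 3, 4, 5]
Position of 3: index 3; position of 5: index 5
New edge 3->5: forward
Forward edge: respects the existing order. Still a DAG, same toposort still valid.
Still a DAG? yes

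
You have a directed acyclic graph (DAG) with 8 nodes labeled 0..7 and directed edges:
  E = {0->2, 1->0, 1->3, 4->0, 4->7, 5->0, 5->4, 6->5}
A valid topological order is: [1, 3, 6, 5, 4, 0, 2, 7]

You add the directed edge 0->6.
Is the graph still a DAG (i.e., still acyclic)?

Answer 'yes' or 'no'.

Answer: no

Derivation:
Given toposort: [1, 3, 6, 5, 4, 0, 2, 7]
Position of 0: index 5; position of 6: index 2
New edge 0->6: backward (u after v in old order)
Backward edge: old toposort is now invalid. Check if this creates a cycle.
Does 6 already reach 0? Reachable from 6: [0, 2, 4, 5, 6, 7]. YES -> cycle!
Still a DAG? no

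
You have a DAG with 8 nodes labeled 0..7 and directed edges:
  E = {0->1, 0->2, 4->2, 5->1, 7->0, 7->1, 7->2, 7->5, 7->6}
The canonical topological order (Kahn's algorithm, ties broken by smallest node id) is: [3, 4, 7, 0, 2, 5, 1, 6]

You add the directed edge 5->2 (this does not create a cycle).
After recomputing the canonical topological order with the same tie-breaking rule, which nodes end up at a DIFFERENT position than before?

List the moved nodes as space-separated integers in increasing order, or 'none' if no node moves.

Answer: 1 2 5

Derivation:
Old toposort: [3, 4, 7, 0, 2, 5, 1, 6]
Added edge 5->2
Recompute Kahn (smallest-id tiebreak):
  initial in-degrees: [1, 3, 4, 0, 0, 1, 1, 0]
  ready (indeg=0): [3, 4, 7]
  pop 3: no out-edges | ready=[4, 7] | order so far=[3]
  pop 4: indeg[2]->3 | ready=[7] | order so far=[3, 4]
  pop 7: indeg[0]->0; indeg[1]->2; indeg[2]->2; indeg[5]->0; indeg[6]->0 | ready=[0, 5, 6] | order so far=[3, 4, 7]
  pop 0: indeg[1]->1; indeg[2]->1 | ready=[5, 6] | order so far=[3, 4, 7, 0]
  pop 5: indeg[1]->0; indeg[2]->0 | ready=[1, 2, 6] | order so far=[3, 4, 7, 0, 5]
  pop 1: no out-edges | ready=[2, 6] | order so far=[3, 4, 7, 0, 5, 1]
  pop 2: no out-edges | ready=[6] | order so far=[3, 4, 7, 0, 5, 1, 2]
  pop 6: no out-edges | ready=[] | order so far=[3, 4, 7, 0, 5, 1, 2, 6]
New canonical toposort: [3, 4, 7, 0, 5, 1, 2, 6]
Compare positions:
  Node 0: index 3 -> 3 (same)
  Node 1: index 6 -> 5 (moved)
  Node 2: index 4 -> 6 (moved)
  Node 3: index 0 -> 0 (same)
  Node 4: index 1 -> 1 (same)
  Node 5: index 5 -> 4 (moved)
  Node 6: index 7 -> 7 (same)
  Node 7: index 2 -> 2 (same)
Nodes that changed position: 1 2 5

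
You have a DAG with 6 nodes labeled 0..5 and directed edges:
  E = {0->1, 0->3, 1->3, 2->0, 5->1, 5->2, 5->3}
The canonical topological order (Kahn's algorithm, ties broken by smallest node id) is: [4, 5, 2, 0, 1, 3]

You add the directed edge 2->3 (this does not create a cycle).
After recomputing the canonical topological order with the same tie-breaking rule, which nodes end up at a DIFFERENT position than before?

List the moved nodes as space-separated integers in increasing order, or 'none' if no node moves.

Old toposort: [4, 5, 2, 0, 1, 3]
Added edge 2->3
Recompute Kahn (smallest-id tiebreak):
  initial in-degrees: [1, 2, 1, 4, 0, 0]
  ready (indeg=0): [4, 5]
  pop 4: no out-edges | ready=[5] | order so far=[4]
  pop 5: indeg[1]->1; indeg[2]->0; indeg[3]->3 | ready=[2] | order so far=[4, 5]
  pop 2: indeg[0]->0; indeg[3]->2 | ready=[0] | order so far=[4, 5, 2]
  pop 0: indeg[1]->0; indeg[3]->1 | ready=[1] | order so far=[4, 5, 2, 0]
  pop 1: indeg[3]->0 | ready=[3] | order so far=[4, 5, 2, 0, 1]
  pop 3: no out-edges | ready=[] | order so far=[4, 5, 2, 0, 1, 3]
New canonical toposort: [4, 5, 2, 0, 1, 3]
Compare positions:
  Node 0: index 3 -> 3 (same)
  Node 1: index 4 -> 4 (same)
  Node 2: index 2 -> 2 (same)
  Node 3: index 5 -> 5 (same)
  Node 4: index 0 -> 0 (same)
  Node 5: index 1 -> 1 (same)
Nodes that changed position: none

Answer: none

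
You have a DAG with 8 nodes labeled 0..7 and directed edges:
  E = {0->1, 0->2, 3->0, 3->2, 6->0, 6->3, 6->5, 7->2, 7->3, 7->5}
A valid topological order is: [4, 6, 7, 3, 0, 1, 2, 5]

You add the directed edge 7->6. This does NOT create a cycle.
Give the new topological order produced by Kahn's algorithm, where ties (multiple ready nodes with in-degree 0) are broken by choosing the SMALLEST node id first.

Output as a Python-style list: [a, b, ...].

Old toposort: [4, 6, 7, 3, 0, 1, 2, 5]
Added edge: 7->6
Position of 7 (2) > position of 6 (1). Must reorder: 7 must now come before 6.
Run Kahn's algorithm (break ties by smallest node id):
  initial in-degrees: [2, 1, 3, 2, 0, 2, 1, 0]
  ready (indeg=0): [4, 7]
  pop 4: no out-edges | ready=[7] | order so far=[4]
  pop 7: indeg[2]->2; indeg[3]->1; indeg[5]->1; indeg[6]->0 | ready=[6] | order so far=[4, 7]
  pop 6: indeg[0]->1; indeg[3]->0; indeg[5]->0 | ready=[3, 5] | order so far=[4, 7, 6]
  pop 3: indeg[0]->0; indeg[2]->1 | ready=[0, 5] | order so far=[4, 7, 6, 3]
  pop 0: indeg[1]->0; indeg[2]->0 | ready=[1, 2, 5] | order so far=[4, 7, 6, 3, 0]
  pop 1: no out-edges | ready=[2, 5] | order so far=[4, 7, 6, 3, 0, 1]
  pop 2: no out-edges | ready=[5] | order so far=[4, 7, 6, 3, 0, 1, 2]
  pop 5: no out-edges | ready=[] | order so far=[4, 7, 6, 3, 0, 1, 2, 5]
  Result: [4, 7, 6, 3, 0, 1, 2, 5]

Answer: [4, 7, 6, 3, 0, 1, 2, 5]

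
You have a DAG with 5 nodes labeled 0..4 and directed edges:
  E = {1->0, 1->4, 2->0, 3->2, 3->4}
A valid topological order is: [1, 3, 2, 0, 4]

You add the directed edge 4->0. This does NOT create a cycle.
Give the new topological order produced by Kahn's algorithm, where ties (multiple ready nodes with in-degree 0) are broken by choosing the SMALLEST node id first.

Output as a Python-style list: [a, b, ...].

Answer: [1, 3, 2, 4, 0]

Derivation:
Old toposort: [1, 3, 2, 0, 4]
Added edge: 4->0
Position of 4 (4) > position of 0 (3). Must reorder: 4 must now come before 0.
Run Kahn's algorithm (break ties by smallest node id):
  initial in-degrees: [3, 0, 1, 0, 2]
  ready (indeg=0): [1, 3]
  pop 1: indeg[0]->2; indeg[4]->1 | ready=[3] | order so far=[1]
  pop 3: indeg[2]->0; indeg[4]->0 | ready=[2, 4] | order so far=[1, 3]
  pop 2: indeg[0]->1 | ready=[4] | order so far=[1, 3, 2]
  pop 4: indeg[0]->0 | ready=[0] | order so far=[1, 3, 2, 4]
  pop 0: no out-edges | ready=[] | order so far=[1, 3, 2, 4, 0]
  Result: [1, 3, 2, 4, 0]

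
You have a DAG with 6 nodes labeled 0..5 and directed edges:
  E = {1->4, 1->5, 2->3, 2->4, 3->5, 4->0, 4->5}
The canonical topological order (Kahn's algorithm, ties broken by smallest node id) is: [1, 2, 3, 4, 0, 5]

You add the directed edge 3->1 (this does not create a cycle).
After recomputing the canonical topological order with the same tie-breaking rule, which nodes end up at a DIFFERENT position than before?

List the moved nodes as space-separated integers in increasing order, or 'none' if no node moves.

Answer: 1 2 3

Derivation:
Old toposort: [1, 2, 3, 4, 0, 5]
Added edge 3->1
Recompute Kahn (smallest-id tiebreak):
  initial in-degrees: [1, 1, 0, 1, 2, 3]
  ready (indeg=0): [2]
  pop 2: indeg[3]->0; indeg[4]->1 | ready=[3] | order so far=[2]
  pop 3: indeg[1]->0; indeg[5]->2 | ready=[1] | order so far=[2, 3]
  pop 1: indeg[4]->0; indeg[5]->1 | ready=[4] | order so far=[2, 3, 1]
  pop 4: indeg[0]->0; indeg[5]->0 | ready=[0, 5] | order so far=[2, 3, 1, 4]
  pop 0: no out-edges | ready=[5] | order so far=[2, 3, 1, 4, 0]
  pop 5: no out-edges | ready=[] | order so far=[2, 3, 1, 4, 0, 5]
New canonical toposort: [2, 3, 1, 4, 0, 5]
Compare positions:
  Node 0: index 4 -> 4 (same)
  Node 1: index 0 -> 2 (moved)
  Node 2: index 1 -> 0 (moved)
  Node 3: index 2 -> 1 (moved)
  Node 4: index 3 -> 3 (same)
  Node 5: index 5 -> 5 (same)
Nodes that changed position: 1 2 3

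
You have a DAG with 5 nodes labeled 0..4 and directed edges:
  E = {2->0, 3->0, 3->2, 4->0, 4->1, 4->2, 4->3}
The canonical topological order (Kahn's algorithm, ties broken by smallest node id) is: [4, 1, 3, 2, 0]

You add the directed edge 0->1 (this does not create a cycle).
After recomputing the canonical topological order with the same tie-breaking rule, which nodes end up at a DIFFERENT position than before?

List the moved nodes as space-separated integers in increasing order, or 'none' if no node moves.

Answer: 0 1 2 3

Derivation:
Old toposort: [4, 1, 3, 2, 0]
Added edge 0->1
Recompute Kahn (smallest-id tiebreak):
  initial in-degrees: [3, 2, 2, 1, 0]
  ready (indeg=0): [4]
  pop 4: indeg[0]->2; indeg[1]->1; indeg[2]->1; indeg[3]->0 | ready=[3] | order so far=[4]
  pop 3: indeg[0]->1; indeg[2]->0 | ready=[2] | order so far=[4, 3]
  pop 2: indeg[0]->0 | ready=[0] | order so far=[4, 3, 2]
  pop 0: indeg[1]->0 | ready=[1] | order so far=[4, 3, 2, 0]
  pop 1: no out-edges | ready=[] | order so far=[4, 3, 2, 0, 1]
New canonical toposort: [4, 3, 2, 0, 1]
Compare positions:
  Node 0: index 4 -> 3 (moved)
  Node 1: index 1 -> 4 (moved)
  Node 2: index 3 -> 2 (moved)
  Node 3: index 2 -> 1 (moved)
  Node 4: index 0 -> 0 (same)
Nodes that changed position: 0 1 2 3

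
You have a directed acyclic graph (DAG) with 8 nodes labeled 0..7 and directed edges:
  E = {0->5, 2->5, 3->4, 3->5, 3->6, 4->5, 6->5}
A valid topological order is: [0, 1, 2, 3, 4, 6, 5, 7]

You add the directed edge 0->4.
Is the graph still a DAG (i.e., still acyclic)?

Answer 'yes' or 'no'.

Answer: yes

Derivation:
Given toposort: [0, 1, 2, 3, 4, 6, 5, 7]
Position of 0: index 0; position of 4: index 4
New edge 0->4: forward
Forward edge: respects the existing order. Still a DAG, same toposort still valid.
Still a DAG? yes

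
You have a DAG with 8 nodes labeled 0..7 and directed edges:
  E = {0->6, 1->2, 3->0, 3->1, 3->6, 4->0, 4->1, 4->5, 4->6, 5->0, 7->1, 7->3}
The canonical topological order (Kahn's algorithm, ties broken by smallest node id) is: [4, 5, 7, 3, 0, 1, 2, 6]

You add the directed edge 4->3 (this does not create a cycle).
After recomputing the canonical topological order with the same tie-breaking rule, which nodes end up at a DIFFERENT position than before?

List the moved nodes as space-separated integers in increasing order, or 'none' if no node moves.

Answer: none

Derivation:
Old toposort: [4, 5, 7, 3, 0, 1, 2, 6]
Added edge 4->3
Recompute Kahn (smallest-id tiebreak):
  initial in-degrees: [3, 3, 1, 2, 0, 1, 3, 0]
  ready (indeg=0): [4, 7]
  pop 4: indeg[0]->2; indeg[1]->2; indeg[3]->1; indeg[5]->0; indeg[6]->2 | ready=[5, 7] | order so far=[4]
  pop 5: indeg[0]->1 | ready=[7] | order so far=[4, 5]
  pop 7: indeg[1]->1; indeg[3]->0 | ready=[3] | order so far=[4, 5, 7]
  pop 3: indeg[0]->0; indeg[1]->0; indeg[6]->1 | ready=[0, 1] | order so far=[4, 5, 7, 3]
  pop 0: indeg[6]->0 | ready=[1, 6] | order so far=[4, 5, 7, 3, 0]
  pop 1: indeg[2]->0 | ready=[2, 6] | order so far=[4, 5, 7, 3, 0, 1]
  pop 2: no out-edges | ready=[6] | order so far=[4, 5, 7, 3, 0, 1, 2]
  pop 6: no out-edges | ready=[] | order so far=[4, 5, 7, 3, 0, 1, 2, 6]
New canonical toposort: [4, 5, 7, 3, 0, 1, 2, 6]
Compare positions:
  Node 0: index 4 -> 4 (same)
  Node 1: index 5 -> 5 (same)
  Node 2: index 6 -> 6 (same)
  Node 3: index 3 -> 3 (same)
  Node 4: index 0 -> 0 (same)
  Node 5: index 1 -> 1 (same)
  Node 6: index 7 -> 7 (same)
  Node 7: index 2 -> 2 (same)
Nodes that changed position: none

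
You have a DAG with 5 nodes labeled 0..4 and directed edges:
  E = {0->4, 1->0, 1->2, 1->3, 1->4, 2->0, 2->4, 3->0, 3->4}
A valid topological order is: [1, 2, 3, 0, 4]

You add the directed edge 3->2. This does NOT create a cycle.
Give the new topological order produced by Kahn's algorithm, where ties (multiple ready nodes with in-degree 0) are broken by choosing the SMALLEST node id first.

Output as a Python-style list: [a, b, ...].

Old toposort: [1, 2, 3, 0, 4]
Added edge: 3->2
Position of 3 (2) > position of 2 (1). Must reorder: 3 must now come before 2.
Run Kahn's algorithm (break ties by smallest node id):
  initial in-degrees: [3, 0, 2, 1, 4]
  ready (indeg=0): [1]
  pop 1: indeg[0]->2; indeg[2]->1; indeg[3]->0; indeg[4]->3 | ready=[3] | order so far=[1]
  pop 3: indeg[0]->1; indeg[2]->0; indeg[4]->2 | ready=[2] | order so far=[1, 3]
  pop 2: indeg[0]->0; indeg[4]->1 | ready=[0] | order so far=[1, 3, 2]
  pop 0: indeg[4]->0 | ready=[4] | order so far=[1, 3, 2, 0]
  pop 4: no out-edges | ready=[] | order so far=[1, 3, 2, 0, 4]
  Result: [1, 3, 2, 0, 4]

Answer: [1, 3, 2, 0, 4]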